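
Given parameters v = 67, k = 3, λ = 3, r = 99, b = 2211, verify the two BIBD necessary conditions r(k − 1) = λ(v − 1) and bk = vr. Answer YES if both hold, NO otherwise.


Condition (i): r(k − 1) = 99·2 = 198; λ(v − 1) = 3·66 = 198. Match? YES.
Condition (ii): bk = 2211·3 = 6633; vr = 67·99 = 6633. Match? YES.
Both conditions hold? YES.

YES


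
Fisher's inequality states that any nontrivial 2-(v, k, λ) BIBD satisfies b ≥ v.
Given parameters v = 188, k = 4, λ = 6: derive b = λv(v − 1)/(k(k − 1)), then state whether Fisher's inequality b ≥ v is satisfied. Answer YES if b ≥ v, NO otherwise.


r = λ(v − 1)/(k − 1) = 6·187/3 = 374.
b = vr/k = 188·374/4 = 17578.
Fisher's inequality: b ≥ v ⇔ 17578 ≥ 188? YES.

YES


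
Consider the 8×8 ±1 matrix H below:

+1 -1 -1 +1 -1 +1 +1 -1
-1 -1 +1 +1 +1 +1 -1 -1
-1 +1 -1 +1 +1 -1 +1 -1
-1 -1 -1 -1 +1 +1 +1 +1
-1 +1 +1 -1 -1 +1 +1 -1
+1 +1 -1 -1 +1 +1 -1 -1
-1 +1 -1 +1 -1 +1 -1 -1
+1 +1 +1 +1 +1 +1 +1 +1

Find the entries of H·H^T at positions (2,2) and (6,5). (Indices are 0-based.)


Row 2 of H: [-1, 1, -1, 1, 1, -1, 1, -1].
Row 5 of H: [1, 1, -1, -1, 1, 1, -1, -1].
Row 6 of H: [-1, 1, -1, 1, -1, 1, -1, -1].
(H·H^T)[2][2] = Σ_j H[2][j]·H[2][j] = (-1)² + (1)² + (-1)² + (1)² + (1)² + (-1)² + (1)² + (-1)² = 1 + 1 + 1 + 1 + 1 + 1 + 1 + 1 = 8.
(H·H^T)[6][5] = Σ_j H[6][j]·H[5][j] = (-1)·(1) + (1)·(1) + (-1)·(-1) + (1)·(-1) + (-1)·(1) + (1)·(1) + (-1)·(-1) + (-1)·(-1) = -1 + 1 + 1 + -1 + -1 + 1 + 1 + 1 = 2.
Rows 6 and 5 are not orthogonal (dot product = 2 ≠ 0), so H is not a Hadamard matrix.

(2,2) entry = 8; (6,5) entry = 2.


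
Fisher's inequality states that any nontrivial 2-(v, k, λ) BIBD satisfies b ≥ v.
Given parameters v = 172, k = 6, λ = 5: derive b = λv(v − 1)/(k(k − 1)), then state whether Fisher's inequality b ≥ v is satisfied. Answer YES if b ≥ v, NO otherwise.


r = λ(v − 1)/(k − 1) = 5·171/5 = 171.
b = vr/k = 172·171/6 = 4902.
Fisher's inequality: b ≥ v ⇔ 4902 ≥ 172? YES.

YES


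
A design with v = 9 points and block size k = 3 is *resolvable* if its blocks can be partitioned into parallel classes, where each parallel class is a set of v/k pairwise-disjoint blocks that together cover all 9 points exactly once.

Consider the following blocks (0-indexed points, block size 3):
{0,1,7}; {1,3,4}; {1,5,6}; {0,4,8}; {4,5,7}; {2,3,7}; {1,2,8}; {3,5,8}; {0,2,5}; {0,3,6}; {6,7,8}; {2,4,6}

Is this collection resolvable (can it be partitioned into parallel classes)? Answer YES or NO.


v = 9, block size k = 3, number of blocks = 12.
For resolvability, blocks must partition into parallel classes of size v/k = 3.
Total blocks must therefore be a multiple of 3: 12 = 3·4 + 0 ⇒ divisible ✓.
Greedy packing gives 4 candidate class(es). Each should be a full parallel class (size 3, covers all 9 points).
  Class 1 (3 blocks): {0,1,7}; {3,5,8}; {2,4,6}. Points covered: [0, 1, 2, 3, 4, 5, 6, 7, 8].
  Class 2 (3 blocks): {1,3,4}; {0,2,5}; {6,7,8}. Points covered: [0, 1, 2, 3, 4, 5, 6, 7, 8].
  Class 3 (3 blocks): {1,5,6}; {0,4,8}; {2,3,7}. Points covered: [0, 1, 2, 3, 4, 5, 6, 7, 8].
  Class 4 (3 blocks): {4,5,7}; {1,2,8}; {0,3,6}. Points covered: [0, 1, 2, 3, 4, 5, 6, 7, 8].
All classes full (size 3)? YES. All classes cover every point? YES.
Resolvable? YES.

YES


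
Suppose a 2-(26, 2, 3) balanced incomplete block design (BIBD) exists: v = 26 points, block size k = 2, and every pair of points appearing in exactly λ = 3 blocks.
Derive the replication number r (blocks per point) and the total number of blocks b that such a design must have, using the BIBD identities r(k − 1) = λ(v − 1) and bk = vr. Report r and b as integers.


Any 2-(v, k, λ) BIBD satisfies two necessary conditions:
  (i)  Each point sits in r blocks, and counting incidences through any fixed point gives r(k − 1) = λ(v − 1), so r = λ(v − 1)/(k − 1).
  (ii) Total incidences bk = vr, so b = vr/k.
Step 1: r = λ(v − 1)/(k − 1) = 3·(26 − 1)/(2 − 1) = 3·25/1 = 75/1 = 75.
Step 2: b = vr/k = 26·75/2 = 1950/2 = 975.
Check integrality: r = 75 ∈ Z ✓, b = 975 ∈ Z ✓.
(These identities are necessary conditions: they determine r and b for any design with these parameters, but do not by themselves prove that one exists.)

r = 75, b = 975.


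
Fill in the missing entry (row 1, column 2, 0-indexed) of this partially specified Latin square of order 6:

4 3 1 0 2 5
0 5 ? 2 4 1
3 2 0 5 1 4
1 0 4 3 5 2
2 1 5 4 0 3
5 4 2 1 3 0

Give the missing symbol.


Row 1 contains symbols [0, 1, 2, 4, 5] — missing [3].
Column 2 contains symbols [0, 1, 2, 4, 5] — missing [3].
The missing symbol must appear in both missing sets; intersection = [3].
Therefore the hidden value is 3.

Missing value = 3.


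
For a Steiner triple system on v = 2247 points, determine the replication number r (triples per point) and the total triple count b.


An STS(v) is a 2-(v, 3, 1) BIBD: block size k = 3, λ = 1.
Replication: r(k − 1) = λ(v − 1) ⇒ r·2 = 2247 − 1 = 2246 ⇒ r = 1123.
Block count: b = v(v − 1)/6 = 2247·2246/6 = 5046762/6 = 841127.
(Check via bk = vr: 841127·3 = 2523381 = 2247·1123 = 2523381 ✓.)

r = 1123, b = 841127.


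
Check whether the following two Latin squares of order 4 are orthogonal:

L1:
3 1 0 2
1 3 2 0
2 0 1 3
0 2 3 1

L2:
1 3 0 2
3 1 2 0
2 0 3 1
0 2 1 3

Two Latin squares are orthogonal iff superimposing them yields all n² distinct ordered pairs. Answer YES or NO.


Form the n² = 16 superimposed pairs (L1[i][j], L2[i][j]), row by row (rows and columns indexed from 0):
row 0: (3,1) (1,3) (0,0) (2,2)
row 1: (1,3) (3,1) (2,2) (0,0)
row 2: (2,2) (0,0) (1,3) (3,1)
row 3: (0,0) (2,2) (3,1) (1,3)
Orthogonality requires all 16 pairs distinct.
But the pair (1,3) repeats: cell (0,1) has L1 = 1, L2 = 3, and cell (1,0) has L1 = 1, L2 = 3.
A repeated pair means some other pair never occurs (only 4 distinct pairs out of 16), so the squares are not orthogonal.
Conclusion: NO.

NO


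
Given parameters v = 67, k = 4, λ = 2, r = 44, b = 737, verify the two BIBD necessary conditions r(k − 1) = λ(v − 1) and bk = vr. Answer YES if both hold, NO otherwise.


Condition (i): r(k − 1) = 44·3 = 132; λ(v − 1) = 2·66 = 132. Match? YES.
Condition (ii): bk = 737·4 = 2948; vr = 67·44 = 2948. Match? YES.
Both conditions hold? YES.

YES


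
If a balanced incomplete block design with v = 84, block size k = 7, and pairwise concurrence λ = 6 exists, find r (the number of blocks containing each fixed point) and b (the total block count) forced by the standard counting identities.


Any 2-(v, k, λ) BIBD satisfies two necessary conditions:
  (i)  Each point sits in r blocks, and counting incidences through any fixed point gives r(k − 1) = λ(v − 1), so r = λ(v − 1)/(k − 1).
  (ii) Total incidences bk = vr, so b = vr/k.
Step 1: r = λ(v − 1)/(k − 1) = 6·(84 − 1)/(7 − 1) = 6·83/6 = 498/6 = 83.
Step 2: b = vr/k = 84·83/7 = 6972/7 = 996.
Check integrality: r = 83 ∈ Z ✓, b = 996 ∈ Z ✓.
(These identities are necessary conditions: they determine r and b for any design with these parameters, but do not by themselves prove that one exists.)

r = 83, b = 996.


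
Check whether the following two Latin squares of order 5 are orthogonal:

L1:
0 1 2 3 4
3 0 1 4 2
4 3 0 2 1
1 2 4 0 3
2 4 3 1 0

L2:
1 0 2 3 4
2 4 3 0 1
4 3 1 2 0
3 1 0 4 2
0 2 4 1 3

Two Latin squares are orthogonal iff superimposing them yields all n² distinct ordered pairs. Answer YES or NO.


Form the n² = 25 superimposed pairs (L1[i][j], L2[i][j]), row by row (rows and columns indexed from 0):
row 0: (0,1) (1,0) (2,2) (3,3) (4,4)
row 1: (3,2) (0,4) (1,3) (4,0) (2,1)
row 2: (4,4) (3,3) (0,1) (2,2) (1,0)
row 3: (1,3) (2,1) (4,0) (0,4) (3,2)
row 4: (2,0) (4,2) (3,4) (1,1) (0,3)
Orthogonality requires all 25 pairs distinct.
But the pair (4,4) repeats: cell (0,4) has L1 = 4, L2 = 4, and cell (2,0) has L1 = 4, L2 = 4.
A repeated pair means some other pair never occurs (only 15 distinct pairs out of 25), so the squares are not orthogonal.
Conclusion: NO.

NO


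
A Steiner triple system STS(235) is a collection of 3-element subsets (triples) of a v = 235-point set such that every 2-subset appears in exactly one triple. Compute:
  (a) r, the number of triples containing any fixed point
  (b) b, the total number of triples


An STS(v) is a 2-(v, 3, 1) BIBD: block size k = 3, λ = 1.
Replication: r(k − 1) = λ(v − 1) ⇒ r·2 = 235 − 1 = 234 ⇒ r = 117.
Block count: b = v(v − 1)/6 = 235·234/6 = 54990/6 = 9165.
(Check via bk = vr: 9165·3 = 27495 = 235·117 = 27495 ✓.)

r = 117, b = 9165.


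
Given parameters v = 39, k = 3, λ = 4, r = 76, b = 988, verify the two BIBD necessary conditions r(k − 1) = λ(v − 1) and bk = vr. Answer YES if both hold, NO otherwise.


Condition (i): r(k − 1) = 76·2 = 152; λ(v − 1) = 4·38 = 152. Match? YES.
Condition (ii): bk = 988·3 = 2964; vr = 39·76 = 2964. Match? YES.
Both conditions hold? YES.

YES


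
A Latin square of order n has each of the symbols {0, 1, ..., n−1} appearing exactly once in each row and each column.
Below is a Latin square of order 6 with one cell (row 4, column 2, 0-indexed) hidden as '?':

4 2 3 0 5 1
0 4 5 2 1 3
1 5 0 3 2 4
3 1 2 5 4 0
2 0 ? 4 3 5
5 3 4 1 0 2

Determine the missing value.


Row 4 contains symbols [0, 2, 3, 4, 5] — missing [1].
Column 2 contains symbols [0, 2, 3, 4, 5] — missing [1].
The missing symbol must appear in both missing sets; intersection = [1].
Therefore the hidden value is 1.

Missing value = 1.


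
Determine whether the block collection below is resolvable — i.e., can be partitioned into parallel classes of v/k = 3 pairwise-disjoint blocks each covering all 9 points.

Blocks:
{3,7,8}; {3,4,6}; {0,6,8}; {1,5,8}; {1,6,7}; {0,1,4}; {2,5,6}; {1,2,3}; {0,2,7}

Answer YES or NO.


v = 9, block size k = 3, number of blocks = 9.
For resolvability, blocks must partition into parallel classes of size v/k = 3.
Total blocks must therefore be a multiple of 3: 9 = 3·3 + 0 ⇒ divisible ✓.
Consider block {0,6,8}. The only other block(s) in the collection disjoint from it are {1,2,3} — just 1 block(s). Any parallel class containing {0,6,8} would need 2 other blocks each disjoint from it, so no parallel class of size 3 can contain {0,6,8}.
Since every block must belong to some parallel class in a resolution, the collection cannot be partitioned into parallel classes.
Resolvable? NO.

NO


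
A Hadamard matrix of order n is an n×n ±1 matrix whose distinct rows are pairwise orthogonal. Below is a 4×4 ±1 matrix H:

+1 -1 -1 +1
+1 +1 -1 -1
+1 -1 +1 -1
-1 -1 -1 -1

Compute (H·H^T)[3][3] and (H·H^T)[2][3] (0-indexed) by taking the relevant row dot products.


Row 2 of H: [1, -1, 1, -1].
Row 3 of H: [-1, -1, -1, -1].
(H·H^T)[3][3] = Σ_j H[3][j]·H[3][j] = (-1)² + (-1)² + (-1)² + (-1)² = 1 + 1 + 1 + 1 = 4.
(H·H^T)[2][3] = Σ_j H[2][j]·H[3][j] = (1)·(-1) + (-1)·(-1) + (1)·(-1) + (-1)·(-1) = -1 + 1 + -1 + 1 = 0.
So rows 2 and 3 are orthogonal; the diagonal entry equals n = 4.

(3,3) entry = 4; (2,3) entry = 0.


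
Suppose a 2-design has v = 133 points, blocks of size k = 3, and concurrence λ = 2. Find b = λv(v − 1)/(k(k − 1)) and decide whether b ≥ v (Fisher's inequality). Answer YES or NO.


b = λv(v − 1)/(k(k − 1)) = 2·133·132/(3·2) = 35112/6 = 5852.
Compare with v = 133: b ≥ v, so Fisher's inequality holds.

YES


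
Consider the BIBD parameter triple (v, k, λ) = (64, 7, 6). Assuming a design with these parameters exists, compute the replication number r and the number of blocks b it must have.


Any 2-(v, k, λ) BIBD satisfies two necessary conditions:
  (i)  Each point sits in r blocks, and counting incidences through any fixed point gives r(k − 1) = λ(v − 1), so r = λ(v − 1)/(k − 1).
  (ii) Total incidences bk = vr, so b = vr/k.
Step 1: r = λ(v − 1)/(k − 1) = 6·(64 − 1)/(7 − 1) = 6·63/6 = 378/6 = 63.
Step 2: b = vr/k = 64·63/7 = 4032/7 = 576.
Check integrality: r = 63 ∈ Z ✓, b = 576 ∈ Z ✓.
(These identities are necessary conditions: they determine r and b for any design with these parameters, but do not by themselves prove that one exists.)

r = 63, b = 576.


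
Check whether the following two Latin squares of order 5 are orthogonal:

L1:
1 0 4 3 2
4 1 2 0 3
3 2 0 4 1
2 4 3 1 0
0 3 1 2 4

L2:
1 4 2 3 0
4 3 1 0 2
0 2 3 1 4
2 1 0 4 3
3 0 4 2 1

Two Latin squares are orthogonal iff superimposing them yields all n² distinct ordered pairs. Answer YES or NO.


Form the n² = 25 superimposed pairs (L1[i][j], L2[i][j]), row by row (rows and columns indexed from 0):
row 0: (1,1) (0,4) (4,2) (3,3) (2,0)
row 1: (4,4) (1,3) (2,1) (0,0) (3,2)
row 2: (3,0) (2,2) (0,3) (4,1) (1,4)
row 3: (2,2) (4,1) (3,0) (1,4) (0,3)
row 4: (0,3) (3,0) (1,4) (2,2) (4,1)
Orthogonality requires all 25 pairs distinct.
But the pair (2,2) repeats: cell (2,1) has L1 = 2, L2 = 2, and cell (3,0) has L1 = 2, L2 = 2.
A repeated pair means some other pair never occurs (only 15 distinct pairs out of 25), so the squares are not orthogonal.
Conclusion: NO.

NO


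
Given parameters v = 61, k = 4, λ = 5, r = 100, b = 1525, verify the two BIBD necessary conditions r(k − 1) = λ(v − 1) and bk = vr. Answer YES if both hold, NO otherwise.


Condition (i): r(k − 1) = 100·3 = 300; λ(v − 1) = 5·60 = 300. Match? YES.
Condition (ii): bk = 1525·4 = 6100; vr = 61·100 = 6100. Match? YES.
Both conditions hold? YES.

YES


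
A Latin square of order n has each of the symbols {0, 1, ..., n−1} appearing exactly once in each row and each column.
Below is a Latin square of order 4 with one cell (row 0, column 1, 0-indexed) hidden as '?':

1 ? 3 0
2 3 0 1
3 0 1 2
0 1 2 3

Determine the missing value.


Row 0 contains symbols [0, 1, 3] — missing [2].
Column 1 contains symbols [0, 1, 3] — missing [2].
The missing symbol must appear in both missing sets; intersection = [2].
Therefore the hidden value is 2.

Missing value = 2.


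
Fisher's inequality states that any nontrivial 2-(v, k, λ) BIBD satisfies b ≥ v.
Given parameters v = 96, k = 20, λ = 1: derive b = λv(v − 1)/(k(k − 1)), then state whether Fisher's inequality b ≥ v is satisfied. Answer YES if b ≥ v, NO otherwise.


b = λv(v − 1)/(k(k − 1)) = 1·96·95/(20·19) = 9120/380 = 24.
Compare with v = 96: b < v, so Fisher's inequality fails.

NO


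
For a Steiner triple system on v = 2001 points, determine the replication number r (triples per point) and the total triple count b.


An STS(v) is a 2-(v, 3, 1) BIBD: block size k = 3, λ = 1.
Replication: r(k − 1) = λ(v − 1) ⇒ r·2 = 2001 − 1 = 2000 ⇒ r = 1000.
Block count: b = v(v − 1)/6 = 2001·2000/6 = 4002000/6 = 667000.
(Check via bk = vr: 667000·3 = 2001000 = 2001·1000 = 2001000 ✓.)

r = 1000, b = 667000.


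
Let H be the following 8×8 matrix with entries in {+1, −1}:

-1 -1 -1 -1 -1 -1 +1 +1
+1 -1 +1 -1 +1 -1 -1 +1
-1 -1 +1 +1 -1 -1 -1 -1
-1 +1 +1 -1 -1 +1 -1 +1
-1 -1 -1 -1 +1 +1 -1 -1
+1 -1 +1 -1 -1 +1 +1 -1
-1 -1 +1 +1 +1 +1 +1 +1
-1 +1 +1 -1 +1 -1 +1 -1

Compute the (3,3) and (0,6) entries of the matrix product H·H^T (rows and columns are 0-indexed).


Row 0 of H: [-1, -1, -1, -1, -1, -1, 1, 1].
Row 3 of H: [-1, 1, 1, -1, -1, 1, -1, 1].
Row 6 of H: [-1, -1, 1, 1, 1, 1, 1, 1].
(H·H^T)[3][3] = Σ_j H[3][j]·H[3][j] = (-1)² + (1)² + (1)² + (-1)² + (-1)² + (1)² + (-1)² + (1)² = 1 + 1 + 1 + 1 + 1 + 1 + 1 + 1 = 8.
(H·H^T)[0][6] = Σ_j H[0][j]·H[6][j] = (-1)·(-1) + (-1)·(-1) + (-1)·(1) + (-1)·(1) + (-1)·(1) + (-1)·(1) + (1)·(1) + (1)·(1) = 1 + 1 + -1 + -1 + -1 + -1 + 1 + 1 = 0.
So rows 0 and 6 are orthogonal; the diagonal entry equals n = 8.

(3,3) entry = 8; (0,6) entry = 0.


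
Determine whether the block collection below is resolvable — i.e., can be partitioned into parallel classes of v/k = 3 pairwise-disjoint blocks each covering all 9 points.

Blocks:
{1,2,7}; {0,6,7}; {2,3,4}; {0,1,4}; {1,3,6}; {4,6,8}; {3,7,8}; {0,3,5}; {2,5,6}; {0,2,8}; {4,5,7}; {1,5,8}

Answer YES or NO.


v = 9, block size k = 3, number of blocks = 12.
For resolvability, blocks must partition into parallel classes of size v/k = 3.
Total blocks must therefore be a multiple of 3: 12 = 3·4 + 0 ⇒ divisible ✓.
Greedy packing gives 4 candidate class(es). Each should be a full parallel class (size 3, covers all 9 points).
  Class 1 (3 blocks): {1,2,7}; {4,6,8}; {0,3,5}. Points covered: [0, 1, 2, 3, 4, 5, 6, 7, 8].
  Class 2 (3 blocks): {0,6,7}; {2,3,4}; {1,5,8}. Points covered: [0, 1, 2, 3, 4, 5, 6, 7, 8].
  Class 3 (3 blocks): {0,1,4}; {3,7,8}; {2,5,6}. Points covered: [0, 1, 2, 3, 4, 5, 6, 7, 8].
  Class 4 (3 blocks): {1,3,6}; {0,2,8}; {4,5,7}. Points covered: [0, 1, 2, 3, 4, 5, 6, 7, 8].
All classes full (size 3)? YES. All classes cover every point? YES.
Resolvable? YES.

YES


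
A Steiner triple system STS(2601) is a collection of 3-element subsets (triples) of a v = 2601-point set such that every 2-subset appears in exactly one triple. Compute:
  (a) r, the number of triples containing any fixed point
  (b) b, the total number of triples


An STS(v) is a 2-(v, 3, 1) BIBD: block size k = 3, λ = 1.
Replication: r(k − 1) = λ(v − 1) ⇒ r·2 = 2601 − 1 = 2600 ⇒ r = 1300.
Block count: b = v(v − 1)/6 = 2601·2600/6 = 6762600/6 = 1127100.

r = 1300, b = 1127100.


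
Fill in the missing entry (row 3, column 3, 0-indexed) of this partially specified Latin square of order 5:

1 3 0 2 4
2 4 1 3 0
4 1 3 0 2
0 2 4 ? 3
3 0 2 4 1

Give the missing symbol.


Row 3 contains symbols [0, 2, 3, 4] — missing [1].
Column 3 contains symbols [0, 2, 3, 4] — missing [1].
The missing symbol must appear in both missing sets; intersection = [1].
Therefore the hidden value is 1.

Missing value = 1.


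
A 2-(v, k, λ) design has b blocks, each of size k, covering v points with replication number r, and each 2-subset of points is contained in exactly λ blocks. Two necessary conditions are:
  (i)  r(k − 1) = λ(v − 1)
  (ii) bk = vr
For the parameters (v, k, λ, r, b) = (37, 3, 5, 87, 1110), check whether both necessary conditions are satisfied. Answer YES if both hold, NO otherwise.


Condition (i): r(k − 1) = 87·2 = 174; λ(v − 1) = 5·36 = 180. Match? NO.
Condition (ii): bk = 1110·3 = 3330; vr = 37·87 = 3219. Match? NO.
Both conditions hold? NO.

NO


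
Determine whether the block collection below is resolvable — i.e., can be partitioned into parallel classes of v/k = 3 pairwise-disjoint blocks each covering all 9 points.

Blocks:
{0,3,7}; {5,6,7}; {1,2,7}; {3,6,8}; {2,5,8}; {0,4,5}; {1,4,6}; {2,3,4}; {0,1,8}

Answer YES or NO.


v = 9, block size k = 3, number of blocks = 9.
For resolvability, blocks must partition into parallel classes of size v/k = 3.
Total blocks must therefore be a multiple of 3: 9 = 3·3 + 0 ⇒ divisible ✓.
Greedy packing gives 3 candidate class(es). Each should be a full parallel class (size 3, covers all 9 points).
  Class 1 (3 blocks): {0,3,7}; {2,5,8}; {1,4,6}. Points covered: [0, 1, 2, 3, 4, 5, 6, 7, 8].
  Class 2 (3 blocks): {5,6,7}; {2,3,4}; {0,1,8}. Points covered: [0, 1, 2, 3, 4, 5, 6, 7, 8].
  Class 3 (3 blocks): {1,2,7}; {3,6,8}; {0,4,5}. Points covered: [0, 1, 2, 3, 4, 5, 6, 7, 8].
All classes full (size 3)? YES. All classes cover every point? YES.
Resolvable? YES.

YES


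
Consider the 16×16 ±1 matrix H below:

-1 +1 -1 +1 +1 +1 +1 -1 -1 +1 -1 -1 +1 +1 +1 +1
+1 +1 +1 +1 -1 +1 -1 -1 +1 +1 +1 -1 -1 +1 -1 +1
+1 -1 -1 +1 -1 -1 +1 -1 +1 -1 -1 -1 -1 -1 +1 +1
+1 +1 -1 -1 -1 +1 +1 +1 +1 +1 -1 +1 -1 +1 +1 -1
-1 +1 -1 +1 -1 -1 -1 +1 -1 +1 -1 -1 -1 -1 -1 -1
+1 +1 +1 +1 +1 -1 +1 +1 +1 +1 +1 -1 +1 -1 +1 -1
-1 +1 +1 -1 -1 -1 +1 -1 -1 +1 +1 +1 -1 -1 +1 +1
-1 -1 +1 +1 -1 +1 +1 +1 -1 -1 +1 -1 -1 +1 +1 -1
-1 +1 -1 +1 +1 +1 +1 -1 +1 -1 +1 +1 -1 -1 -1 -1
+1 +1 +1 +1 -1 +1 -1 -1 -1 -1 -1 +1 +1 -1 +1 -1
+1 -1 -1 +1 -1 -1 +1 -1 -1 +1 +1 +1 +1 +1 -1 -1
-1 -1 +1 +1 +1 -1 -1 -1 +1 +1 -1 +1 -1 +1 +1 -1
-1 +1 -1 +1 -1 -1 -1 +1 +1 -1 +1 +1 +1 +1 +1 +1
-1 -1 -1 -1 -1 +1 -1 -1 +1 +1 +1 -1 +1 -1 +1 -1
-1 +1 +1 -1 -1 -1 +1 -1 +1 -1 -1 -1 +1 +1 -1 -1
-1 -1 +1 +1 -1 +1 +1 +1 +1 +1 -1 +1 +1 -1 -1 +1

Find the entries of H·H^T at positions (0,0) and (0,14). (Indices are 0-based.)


Row 0 of H: [-1, 1, -1, 1, 1, 1, 1, -1, -1, 1, -1, -1, 1, 1, 1, 1].
Row 14 of H: [-1, 1, 1, -1, -1, -1, 1, -1, 1, -1, -1, -1, 1, 1, -1, -1].
(H·H^T)[0][0] = Σ_j H[0][j]·H[0][j] = (-1)² + (1)² + (-1)² + (1)² + (1)² + (1)² + (1)² + (-1)² + (-1)² + (1)² + (-1)² + (-1)² + (1)² + (1)² + (1)² + (1)² = 1 + 1 + 1 + 1 + 1 + 1 + 1 + 1 + 1 + 1 + 1 + 1 + 1 + 1 + 1 + 1 = 16.
(H·H^T)[0][14] = Σ_j H[0][j]·H[14][j] = (-1)·(-1) + (1)·(1) + (-1)·(1) + (1)·(-1) + (1)·(-1) + (1)·(-1) + (1)·(1) + (-1)·(-1) + (-1)·(1) + (1)·(-1) + (-1)·(-1) + (-1)·(-1) + (1)·(1) + (1)·(1) + (1)·(-1) + (1)·(-1) = 1 + 1 + -1 + -1 + -1 + -1 + 1 + 1 + -1 + -1 + 1 + 1 + 1 + 1 + -1 + -1 = 0.
So rows 0 and 14 are orthogonal; the diagonal entry equals n = 16.

(0,0) entry = 16; (0,14) entry = 0.


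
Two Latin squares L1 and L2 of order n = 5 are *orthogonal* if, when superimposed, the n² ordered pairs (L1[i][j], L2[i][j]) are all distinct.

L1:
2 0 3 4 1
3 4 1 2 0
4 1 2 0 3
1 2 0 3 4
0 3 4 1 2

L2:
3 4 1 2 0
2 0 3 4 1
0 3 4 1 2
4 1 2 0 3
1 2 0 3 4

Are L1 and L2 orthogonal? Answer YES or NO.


Form the n² = 25 superimposed pairs (L1[i][j], L2[i][j]), row by row (rows and columns indexed from 0):
row 0: (2,3) (0,4) (3,1) (4,2) (1,0)
row 1: (3,2) (4,0) (1,3) (2,4) (0,1)
row 2: (4,0) (1,3) (2,4) (0,1) (3,2)
row 3: (1,4) (2,1) (0,2) (3,0) (4,3)
row 4: (0,1) (3,2) (4,0) (1,3) (2,4)
Orthogonality requires all 25 pairs distinct.
But the pair (4,0) repeats: cell (1,1) has L1 = 4, L2 = 0, and cell (2,0) has L1 = 4, L2 = 0.
A repeated pair means some other pair never occurs (only 15 distinct pairs out of 25), so the squares are not orthogonal.
Conclusion: NO.

NO


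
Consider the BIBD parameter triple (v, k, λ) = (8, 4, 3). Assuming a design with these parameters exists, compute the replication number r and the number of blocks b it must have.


Any 2-(v, k, λ) BIBD satisfies two necessary conditions:
  (i)  Each point sits in r blocks, and counting incidences through any fixed point gives r(k − 1) = λ(v − 1), so r = λ(v − 1)/(k − 1).
  (ii) Total incidences bk = vr, so b = vr/k.
Step 1: r = λ(v − 1)/(k − 1) = 3·(8 − 1)/(4 − 1) = 3·7/3 = 21/3 = 7.
Step 2: b = vr/k = 8·7/4 = 56/4 = 14.
Check integrality: r = 7 ∈ Z ✓, b = 14 ∈ Z ✓.
(These identities are necessary conditions: they determine r and b for any design with these parameters, but do not by themselves prove that one exists.)

r = 7, b = 14.


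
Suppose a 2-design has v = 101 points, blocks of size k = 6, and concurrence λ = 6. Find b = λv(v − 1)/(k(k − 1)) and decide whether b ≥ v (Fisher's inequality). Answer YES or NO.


b = λv(v − 1)/(k(k − 1)) = 6·101·100/(6·5) = 60600/30 = 2020.
Compare with v = 101: b ≥ v, so Fisher's inequality holds.

YES


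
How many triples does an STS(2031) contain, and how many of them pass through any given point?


An STS(v) is a 2-(v, 3, 1) BIBD: block size k = 3, λ = 1.
Replication: r(k − 1) = λ(v − 1) ⇒ r·2 = 2031 − 1 = 2030 ⇒ r = 1015.
Block count: b = v(v − 1)/6 = 2031·2030/6 = 4122930/6 = 687155.
(Check via bk = vr: 687155·3 = 2061465 = 2031·1015 = 2061465 ✓.)

r = 1015, b = 687155.


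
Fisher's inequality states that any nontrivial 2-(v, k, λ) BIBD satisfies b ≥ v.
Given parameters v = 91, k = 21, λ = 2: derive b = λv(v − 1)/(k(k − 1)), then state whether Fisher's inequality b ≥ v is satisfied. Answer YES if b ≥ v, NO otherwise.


r = λ(v − 1)/(k − 1) = 2·90/20 = 9.
b = vr/k = 91·9/21 = 39.
Fisher's inequality: b ≥ v ⇔ 39 ≥ 91? NO.

NO


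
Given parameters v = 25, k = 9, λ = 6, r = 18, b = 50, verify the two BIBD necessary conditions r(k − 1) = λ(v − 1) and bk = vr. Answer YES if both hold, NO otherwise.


Condition (i): r(k − 1) = 18·8 = 144; λ(v − 1) = 6·24 = 144. Match? YES.
Condition (ii): bk = 50·9 = 450; vr = 25·18 = 450. Match? YES.
Both conditions hold? YES.

YES


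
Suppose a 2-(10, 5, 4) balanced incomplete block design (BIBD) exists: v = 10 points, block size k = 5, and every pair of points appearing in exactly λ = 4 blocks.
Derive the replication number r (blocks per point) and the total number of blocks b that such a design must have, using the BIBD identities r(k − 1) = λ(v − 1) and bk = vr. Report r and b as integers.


Any 2-(v, k, λ) BIBD satisfies two necessary conditions:
  (i)  Each point sits in r blocks, and counting incidences through any fixed point gives r(k − 1) = λ(v − 1), so r = λ(v − 1)/(k − 1).
  (ii) Total incidences bk = vr, so b = vr/k.
Step 1: r = λ(v − 1)/(k − 1) = 4·(10 − 1)/(5 − 1) = 4·9/4 = 36/4 = 9.
Step 2: b = vr/k = 10·9/5 = 90/5 = 18.
Check integrality: r = 9 ∈ Z ✓, b = 18 ∈ Z ✓.
(These identities are necessary conditions: they determine r and b for any design with these parameters, but do not by themselves prove that one exists.)

r = 9, b = 18.


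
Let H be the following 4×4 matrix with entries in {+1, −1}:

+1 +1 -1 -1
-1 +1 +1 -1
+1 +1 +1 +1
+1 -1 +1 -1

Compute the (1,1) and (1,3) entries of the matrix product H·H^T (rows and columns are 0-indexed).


Row 1 of H: [-1, 1, 1, -1].
Row 3 of H: [1, -1, 1, -1].
(H·H^T)[1][1] = Σ_j H[1][j]·H[1][j] = (-1)² + (1)² + (1)² + (-1)² = 1 + 1 + 1 + 1 = 4.
(H·H^T)[1][3] = Σ_j H[1][j]·H[3][j] = (-1)·(1) + (1)·(-1) + (1)·(1) + (-1)·(-1) = -1 + -1 + 1 + 1 = 0.
So rows 1 and 3 are orthogonal; the diagonal entry equals n = 4.

(1,1) entry = 4; (1,3) entry = 0.


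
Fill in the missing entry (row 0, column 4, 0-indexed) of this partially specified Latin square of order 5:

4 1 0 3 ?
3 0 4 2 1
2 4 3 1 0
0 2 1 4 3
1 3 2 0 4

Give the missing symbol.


Row 0 contains symbols [0, 1, 3, 4] — missing [2].
Column 4 contains symbols [0, 1, 3, 4] — missing [2].
The missing symbol must appear in both missing sets; intersection = [2].
Therefore the hidden value is 2.

Missing value = 2.


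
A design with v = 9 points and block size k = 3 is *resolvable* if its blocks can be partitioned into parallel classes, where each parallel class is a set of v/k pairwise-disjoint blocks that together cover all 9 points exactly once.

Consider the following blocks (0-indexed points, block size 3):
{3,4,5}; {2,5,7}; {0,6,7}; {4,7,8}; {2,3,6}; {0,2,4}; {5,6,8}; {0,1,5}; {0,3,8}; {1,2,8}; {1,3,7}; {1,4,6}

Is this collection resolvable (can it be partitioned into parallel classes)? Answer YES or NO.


v = 9, block size k = 3, number of blocks = 12.
For resolvability, blocks must partition into parallel classes of size v/k = 3.
Total blocks must therefore be a multiple of 3: 12 = 3·4 + 0 ⇒ divisible ✓.
Greedy packing gives 4 candidate class(es). Each should be a full parallel class (size 3, covers all 9 points).
  Class 1 (3 blocks): {3,4,5}; {0,6,7}; {1,2,8}. Points covered: [0, 1, 2, 3, 4, 5, 6, 7, 8].
  Class 2 (3 blocks): {2,5,7}; {0,3,8}; {1,4,6}. Points covered: [0, 1, 2, 3, 4, 5, 6, 7, 8].
  Class 3 (3 blocks): {4,7,8}; {2,3,6}; {0,1,5}. Points covered: [0, 1, 2, 3, 4, 5, 6, 7, 8].
  Class 4 (3 blocks): {0,2,4}; {5,6,8}; {1,3,7}. Points covered: [0, 1, 2, 3, 4, 5, 6, 7, 8].
All classes full (size 3)? YES. All classes cover every point? YES.
Resolvable? YES.

YES


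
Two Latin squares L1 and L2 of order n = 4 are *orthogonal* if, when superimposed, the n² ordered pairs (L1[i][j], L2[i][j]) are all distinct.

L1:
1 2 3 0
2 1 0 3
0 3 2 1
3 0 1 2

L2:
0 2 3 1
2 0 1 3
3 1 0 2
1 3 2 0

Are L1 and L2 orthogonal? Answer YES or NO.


Form the n² = 16 superimposed pairs (L1[i][j], L2[i][j]), row by row (rows and columns indexed from 0):
row 0: (1,0) (2,2) (3,3) (0,1)
row 1: (2,2) (1,0) (0,1) (3,3)
row 2: (0,3) (3,1) (2,0) (1,2)
row 3: (3,1) (0,3) (1,2) (2,0)
Orthogonality requires all 16 pairs distinct.
But the pair (2,2) repeats: cell (0,1) has L1 = 2, L2 = 2, and cell (1,0) has L1 = 2, L2 = 2.
A repeated pair means some other pair never occurs (only 8 distinct pairs out of 16), so the squares are not orthogonal.
Conclusion: NO.

NO


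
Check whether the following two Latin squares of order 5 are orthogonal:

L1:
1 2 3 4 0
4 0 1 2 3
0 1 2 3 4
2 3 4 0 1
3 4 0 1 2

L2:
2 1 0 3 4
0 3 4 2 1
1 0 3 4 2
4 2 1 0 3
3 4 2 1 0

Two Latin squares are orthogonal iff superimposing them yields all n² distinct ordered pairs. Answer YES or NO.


Form the n² = 25 superimposed pairs (L1[i][j], L2[i][j]), row by row (rows and columns indexed from 0):
row 0: (1,2) (2,1) (3,0) (4,3) (0,4)
row 1: (4,0) (0,3) (1,4) (2,2) (3,1)
row 2: (0,1) (1,0) (2,3) (3,4) (4,2)
row 3: (2,4) (3,2) (4,1) (0,0) (1,3)
row 4: (3,3) (4,4) (0,2) (1,1) (2,0)
Orthogonality requires all 25 pairs distinct.
Check by first coordinate: for each symbol s of L1, list the L2 entries in the n cells where L1 = s; they must all differ.
  L1 = 0: L2 entries (in reading order) 4, 3, 1, 0, 2 — all 5 distinct ✓
  L1 = 1: L2 entries (in reading order) 2, 4, 0, 3, 1 — all 5 distinct ✓
  L1 = 2: L2 entries (in reading order) 1, 2, 3, 4, 0 — all 5 distinct ✓
  L1 = 3: L2 entries (in reading order) 0, 1, 4, 2, 3 — all 5 distinct ✓
  L1 = 4: L2 entries (in reading order) 3, 0, 2, 1, 4 — all 5 distinct ✓
Every symbol of L1 meets every symbol of L2 exactly once, so all 25 pairs are distinct (25 of 25).
Conclusion: YES.

YES


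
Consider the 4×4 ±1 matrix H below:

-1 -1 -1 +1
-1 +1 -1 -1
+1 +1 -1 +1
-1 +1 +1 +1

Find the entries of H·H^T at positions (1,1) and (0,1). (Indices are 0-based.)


Row 0 of H: [-1, -1, -1, 1].
Row 1 of H: [-1, 1, -1, -1].
(H·H^T)[1][1] = Σ_j H[1][j]·H[1][j] = (-1)² + (1)² + (-1)² + (-1)² = 1 + 1 + 1 + 1 = 4.
(H·H^T)[0][1] = Σ_j H[0][j]·H[1][j] = (-1)·(-1) + (-1)·(1) + (-1)·(-1) + (1)·(-1) = 1 + -1 + 1 + -1 = 0.
So rows 0 and 1 are orthogonal; the diagonal entry equals n = 4.

(1,1) entry = 4; (0,1) entry = 0.


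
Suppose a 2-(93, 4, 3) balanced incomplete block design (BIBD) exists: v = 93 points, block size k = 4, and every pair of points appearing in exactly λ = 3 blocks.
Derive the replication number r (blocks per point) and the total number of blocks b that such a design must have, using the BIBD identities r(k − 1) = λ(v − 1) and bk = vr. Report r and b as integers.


Any 2-(v, k, λ) BIBD satisfies two necessary conditions:
  (i)  Each point sits in r blocks, and counting incidences through any fixed point gives r(k − 1) = λ(v − 1), so r = λ(v − 1)/(k − 1).
  (ii) Total incidences bk = vr, so b = vr/k.
Step 1: r = λ(v − 1)/(k − 1) = 3·(93 − 1)/(4 − 1) = 3·92/3 = 276/3 = 92.
Step 2: b = vr/k = 93·92/4 = 8556/4 = 2139.
Check integrality: r = 92 ∈ Z ✓, b = 2139 ∈ Z ✓.
(These identities are necessary conditions: they determine r and b for any design with these parameters, but do not by themselves prove that one exists.)

r = 92, b = 2139.


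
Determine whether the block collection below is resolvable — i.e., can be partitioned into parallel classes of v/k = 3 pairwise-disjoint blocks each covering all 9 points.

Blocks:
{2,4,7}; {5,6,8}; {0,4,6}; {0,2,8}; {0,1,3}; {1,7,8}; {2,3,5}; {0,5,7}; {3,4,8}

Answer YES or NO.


v = 9, block size k = 3, number of blocks = 9.
For resolvability, blocks must partition into parallel classes of size v/k = 3.
Total blocks must therefore be a multiple of 3: 9 = 3·3 + 0 ⇒ divisible ✓.
Consider block {0,2,8}. It intersects every other block in the collection, so no parallel class of size 3 can contain it.
Since every block must belong to some parallel class in a resolution, the collection cannot be partitioned into parallel classes.
Resolvable? NO.

NO


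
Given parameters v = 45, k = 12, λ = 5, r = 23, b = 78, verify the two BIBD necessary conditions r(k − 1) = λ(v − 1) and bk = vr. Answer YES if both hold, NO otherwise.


Condition (i): r(k − 1) = 23·11 = 253; λ(v − 1) = 5·44 = 220. Match? NO.
Condition (ii): bk = 78·12 = 936; vr = 45·23 = 1035. Match? NO.
Both conditions hold? NO.

NO


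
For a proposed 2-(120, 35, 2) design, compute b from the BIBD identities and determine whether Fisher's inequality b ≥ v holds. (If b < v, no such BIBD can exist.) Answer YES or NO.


r = λ(v − 1)/(k − 1) = 2·119/34 = 7.
b = vr/k = 120·7/35 = 24.
Fisher's inequality: b ≥ v ⇔ 24 ≥ 120? NO.

NO


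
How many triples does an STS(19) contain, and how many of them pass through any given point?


An STS(v) is a 2-(v, 3, 1) BIBD: block size k = 3, λ = 1.
Replication: r(k − 1) = λ(v − 1) ⇒ r·2 = 19 − 1 = 18 ⇒ r = 9.
Block count: b = v(v − 1)/6 = 19·18/6 = 342/6 = 57.

r = 9, b = 57.


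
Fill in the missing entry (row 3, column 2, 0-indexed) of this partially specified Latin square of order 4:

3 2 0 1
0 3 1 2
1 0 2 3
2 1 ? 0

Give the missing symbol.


Row 3 contains symbols [0, 1, 2] — missing [3].
Column 2 contains symbols [0, 1, 2] — missing [3].
The missing symbol must appear in both missing sets; intersection = [3].
Therefore the hidden value is 3.

Missing value = 3.


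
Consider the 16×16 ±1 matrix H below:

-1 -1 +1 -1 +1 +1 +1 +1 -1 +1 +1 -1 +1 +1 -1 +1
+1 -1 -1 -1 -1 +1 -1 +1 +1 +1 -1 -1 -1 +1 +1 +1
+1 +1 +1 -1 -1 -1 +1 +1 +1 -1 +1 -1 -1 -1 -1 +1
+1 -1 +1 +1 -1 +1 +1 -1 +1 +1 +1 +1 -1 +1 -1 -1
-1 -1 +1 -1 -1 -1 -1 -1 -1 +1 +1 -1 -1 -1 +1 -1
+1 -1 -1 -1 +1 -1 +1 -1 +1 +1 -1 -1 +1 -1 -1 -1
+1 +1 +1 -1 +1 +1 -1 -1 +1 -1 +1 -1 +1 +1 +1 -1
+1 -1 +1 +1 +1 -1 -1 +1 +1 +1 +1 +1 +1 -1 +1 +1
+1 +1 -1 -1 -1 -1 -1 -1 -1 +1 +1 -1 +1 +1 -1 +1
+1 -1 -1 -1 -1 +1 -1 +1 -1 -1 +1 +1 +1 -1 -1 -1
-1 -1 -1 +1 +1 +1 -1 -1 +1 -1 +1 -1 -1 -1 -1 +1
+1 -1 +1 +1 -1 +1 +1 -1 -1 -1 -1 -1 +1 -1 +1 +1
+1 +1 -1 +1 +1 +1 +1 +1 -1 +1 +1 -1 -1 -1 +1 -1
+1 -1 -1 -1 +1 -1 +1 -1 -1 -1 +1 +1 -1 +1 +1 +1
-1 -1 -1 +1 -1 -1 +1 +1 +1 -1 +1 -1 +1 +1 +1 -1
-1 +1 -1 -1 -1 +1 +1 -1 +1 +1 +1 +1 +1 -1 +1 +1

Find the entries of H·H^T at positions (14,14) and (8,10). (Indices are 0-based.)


Row 8 of H: [1, 1, -1, -1, -1, -1, -1, -1, -1, 1, 1, -1, 1, 1, -1, 1].
Row 10 of H: [-1, -1, -1, 1, 1, 1, -1, -1, 1, -1, 1, -1, -1, -1, -1, 1].
Row 14 of H: [-1, -1, -1, 1, -1, -1, 1, 1, 1, -1, 1, -1, 1, 1, 1, -1].
(H·H^T)[14][14] = Σ_j H[14][j]·H[14][j] = (-1)² + (-1)² + (-1)² + (1)² + (-1)² + (-1)² + (1)² + (1)² + (1)² + (-1)² + (1)² + (-1)² + (1)² + (1)² + (1)² + (-1)² = 1 + 1 + 1 + 1 + 1 + 1 + 1 + 1 + 1 + 1 + 1 + 1 + 1 + 1 + 1 + 1 = 16.
(H·H^T)[8][10] = Σ_j H[8][j]·H[10][j] = (1)·(-1) + (1)·(-1) + (-1)·(-1) + (-1)·(1) + (-1)·(1) + (-1)·(1) + (-1)·(-1) + (-1)·(-1) + (-1)·(1) + (1)·(-1) + (1)·(1) + (-1)·(-1) + (1)·(-1) + (1)·(-1) + (-1)·(-1) + (1)·(1) = -1 + -1 + 1 + -1 + -1 + -1 + 1 + 1 + -1 + -1 + 1 + 1 + -1 + -1 + 1 + 1 = -2.
Rows 8 and 10 are not orthogonal (dot product = -2 ≠ 0), so H is not a Hadamard matrix.

(14,14) entry = 16; (8,10) entry = -2.


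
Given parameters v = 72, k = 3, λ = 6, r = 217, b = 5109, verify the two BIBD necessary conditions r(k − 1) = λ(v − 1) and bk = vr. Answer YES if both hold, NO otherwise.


Condition (i): r(k − 1) = 217·2 = 434; λ(v − 1) = 6·71 = 426. Match? NO.
Condition (ii): bk = 5109·3 = 15327; vr = 72·217 = 15624. Match? NO.
Both conditions hold? NO.

NO


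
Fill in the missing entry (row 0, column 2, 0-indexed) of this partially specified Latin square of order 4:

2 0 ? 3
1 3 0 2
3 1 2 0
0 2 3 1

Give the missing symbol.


Row 0 contains symbols [0, 2, 3] — missing [1].
Column 2 contains symbols [0, 2, 3] — missing [1].
The missing symbol must appear in both missing sets; intersection = [1].
Therefore the hidden value is 1.

Missing value = 1.


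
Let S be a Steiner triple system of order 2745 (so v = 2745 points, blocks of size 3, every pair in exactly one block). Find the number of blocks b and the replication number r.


An STS(v) is a 2-(v, 3, 1) BIBD: block size k = 3, λ = 1.
Replication: r(k − 1) = λ(v − 1) ⇒ r·2 = 2745 − 1 = 2744 ⇒ r = 1372.
Block count: bk = vr ⇒ b·3 = 2745·1372 = 3766140 ⇒ b = 1255380.

r = 1372, b = 1255380.


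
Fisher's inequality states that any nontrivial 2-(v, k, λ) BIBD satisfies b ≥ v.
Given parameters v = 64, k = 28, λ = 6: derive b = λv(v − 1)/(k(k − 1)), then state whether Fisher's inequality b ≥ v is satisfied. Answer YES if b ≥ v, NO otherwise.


r = λ(v − 1)/(k − 1) = 6·63/27 = 14.
b = vr/k = 64·14/28 = 32.
Fisher's inequality: b ≥ v ⇔ 32 ≥ 64? NO.

NO


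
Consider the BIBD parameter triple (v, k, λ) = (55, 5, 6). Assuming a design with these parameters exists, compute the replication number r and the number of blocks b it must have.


Any 2-(v, k, λ) BIBD satisfies two necessary conditions:
  (i)  Each point sits in r blocks, and counting incidences through any fixed point gives r(k − 1) = λ(v − 1), so r = λ(v − 1)/(k − 1).
  (ii) Total incidences bk = vr, so b = vr/k.
Step 1: r = λ(v − 1)/(k − 1) = 6·(55 − 1)/(5 − 1) = 6·54/4 = 324/4 = 81.
Step 2: b = vr/k = 55·81/5 = 4455/5 = 891.
Check integrality: r = 81 ∈ Z ✓, b = 891 ∈ Z ✓.
(These identities are necessary conditions: they determine r and b for any design with these parameters, but do not by themselves prove that one exists.)

r = 81, b = 891.


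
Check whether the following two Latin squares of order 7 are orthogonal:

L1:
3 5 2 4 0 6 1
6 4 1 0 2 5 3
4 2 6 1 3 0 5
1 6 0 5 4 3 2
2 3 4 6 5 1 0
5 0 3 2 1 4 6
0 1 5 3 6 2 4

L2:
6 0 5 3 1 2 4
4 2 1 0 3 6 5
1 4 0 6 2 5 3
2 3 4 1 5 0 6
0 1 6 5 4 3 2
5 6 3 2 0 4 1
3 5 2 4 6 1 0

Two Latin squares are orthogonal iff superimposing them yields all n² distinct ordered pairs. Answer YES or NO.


Form the n² = 49 superimposed pairs (L1[i][j], L2[i][j]), row by row (rows and columns indexed from 0):
row 0: (3,6) (5,0) (2,5) (4,3) (0,1) (6,2) (1,4)
row 1: (6,4) (4,2) (1,1) (0,0) (2,3) (5,6) (3,5)
row 2: (4,1) (2,4) (6,0) (1,6) (3,2) (0,5) (5,3)
row 3: (1,2) (6,3) (0,4) (5,1) (4,5) (3,0) (2,6)
row 4: (2,0) (3,1) (4,6) (6,5) (5,4) (1,3) (0,2)
row 5: (5,5) (0,6) (3,3) (2,2) (1,0) (4,4) (6,1)
row 6: (0,3) (1,5) (5,2) (3,4) (6,6) (2,1) (4,0)
Orthogonality requires all 49 pairs distinct.
Check by first coordinate: for each symbol s of L1, list the L2 entries in the n cells where L1 = s; they must all differ.
  L1 = 0: L2 entries (in reading order) 1, 0, 5, 4, 2, 6, 3 — all 7 distinct ✓
  L1 = 1: L2 entries (in reading order) 4, 1, 6, 2, 3, 0, 5 — all 7 distinct ✓
  L1 = 2: L2 entries (in reading order) 5, 3, 4, 6, 0, 2, 1 — all 7 distinct ✓
  L1 = 3: L2 entries (in reading order) 6, 5, 2, 0, 1, 3, 4 — all 7 distinct ✓
  L1 = 4: L2 entries (in reading order) 3, 2, 1, 5, 6, 4, 0 — all 7 distinct ✓
  L1 = 5: L2 entries (in reading order) 0, 6, 3, 1, 4, 5, 2 — all 7 distinct ✓
  L1 = 6: L2 entries (in reading order) 2, 4, 0, 3, 5, 1, 6 — all 7 distinct ✓
Every symbol of L1 meets every symbol of L2 exactly once, so all 49 pairs are distinct (49 of 49).
Conclusion: YES.

YES


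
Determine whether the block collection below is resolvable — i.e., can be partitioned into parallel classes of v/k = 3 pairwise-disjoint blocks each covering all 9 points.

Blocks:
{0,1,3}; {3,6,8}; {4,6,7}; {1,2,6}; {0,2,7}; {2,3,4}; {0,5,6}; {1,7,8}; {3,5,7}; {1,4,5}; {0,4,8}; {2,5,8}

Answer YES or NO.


v = 9, block size k = 3, number of blocks = 12.
For resolvability, blocks must partition into parallel classes of size v/k = 3.
Total blocks must therefore be a multiple of 3: 12 = 3·4 + 0 ⇒ divisible ✓.
Greedy packing gives 4 candidate class(es). Each should be a full parallel class (size 3, covers all 9 points).
  Class 1 (3 blocks): {0,1,3}; {4,6,7}; {2,5,8}. Points covered: [0, 1, 2, 3, 4, 5, 6, 7, 8].
  Class 2 (3 blocks): {3,6,8}; {0,2,7}; {1,4,5}. Points covered: [0, 1, 2, 3, 4, 5, 6, 7, 8].
  Class 3 (3 blocks): {1,2,6}; {3,5,7}; {0,4,8}. Points covered: [0, 1, 2, 3, 4, 5, 6, 7, 8].
  Class 4 (3 blocks): {2,3,4}; {0,5,6}; {1,7,8}. Points covered: [0, 1, 2, 3, 4, 5, 6, 7, 8].
All classes full (size 3)? YES. All classes cover every point? YES.
Resolvable? YES.

YES


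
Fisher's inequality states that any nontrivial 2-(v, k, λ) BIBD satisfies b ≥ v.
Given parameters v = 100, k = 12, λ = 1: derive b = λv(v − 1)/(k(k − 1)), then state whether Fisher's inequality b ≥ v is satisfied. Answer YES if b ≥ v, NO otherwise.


r = λ(v − 1)/(k − 1) = 1·99/11 = 9.
b = vr/k = 100·9/12 = 75.
Fisher's inequality: b ≥ v ⇔ 75 ≥ 100? NO.

NO
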